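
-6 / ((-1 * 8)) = 3 / 4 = 0.75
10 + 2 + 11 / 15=191 / 15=12.73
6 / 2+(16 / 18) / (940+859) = 48581 / 16191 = 3.00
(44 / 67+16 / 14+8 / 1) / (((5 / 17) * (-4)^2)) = 19533 / 9380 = 2.08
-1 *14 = -14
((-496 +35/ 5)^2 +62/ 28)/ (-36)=-6642.31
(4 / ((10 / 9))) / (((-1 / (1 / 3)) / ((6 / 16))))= -9 / 20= -0.45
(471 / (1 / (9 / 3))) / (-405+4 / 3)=-4239 / 1211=-3.50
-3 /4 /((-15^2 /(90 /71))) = 3 /710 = 0.00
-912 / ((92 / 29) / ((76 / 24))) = -20938 / 23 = -910.35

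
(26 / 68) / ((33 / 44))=26 / 51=0.51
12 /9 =4 /3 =1.33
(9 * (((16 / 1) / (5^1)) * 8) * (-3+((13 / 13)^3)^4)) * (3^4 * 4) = -746496 / 5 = -149299.20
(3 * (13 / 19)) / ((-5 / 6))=-234 / 95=-2.46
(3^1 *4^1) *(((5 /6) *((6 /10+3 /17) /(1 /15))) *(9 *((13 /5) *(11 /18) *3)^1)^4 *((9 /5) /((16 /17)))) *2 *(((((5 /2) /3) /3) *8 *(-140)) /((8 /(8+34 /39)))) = -104122335147831 /200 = -520611675739.16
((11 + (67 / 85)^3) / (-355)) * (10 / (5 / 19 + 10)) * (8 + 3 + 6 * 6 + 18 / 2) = -5005153888 / 2834186875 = -1.77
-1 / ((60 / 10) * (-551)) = 1 / 3306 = 0.00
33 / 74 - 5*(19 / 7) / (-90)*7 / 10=3673 / 6660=0.55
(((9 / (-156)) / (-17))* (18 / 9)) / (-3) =-1 / 442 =-0.00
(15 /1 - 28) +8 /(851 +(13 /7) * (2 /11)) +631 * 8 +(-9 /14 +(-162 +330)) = 4774430273 /917742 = 5202.37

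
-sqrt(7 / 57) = -sqrt(399) / 57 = -0.35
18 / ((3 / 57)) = 342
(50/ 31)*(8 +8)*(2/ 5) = 320/ 31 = 10.32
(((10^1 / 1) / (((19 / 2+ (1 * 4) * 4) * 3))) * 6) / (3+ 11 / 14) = 0.21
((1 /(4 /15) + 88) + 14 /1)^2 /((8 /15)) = 2683935 /128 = 20968.24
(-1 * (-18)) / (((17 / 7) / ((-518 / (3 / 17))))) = -21756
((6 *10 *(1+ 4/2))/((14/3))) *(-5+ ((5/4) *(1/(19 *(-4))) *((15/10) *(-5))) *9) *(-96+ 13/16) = 486255825/34048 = 14281.48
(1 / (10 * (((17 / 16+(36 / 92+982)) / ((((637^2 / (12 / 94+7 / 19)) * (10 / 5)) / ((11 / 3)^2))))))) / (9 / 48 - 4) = -3.25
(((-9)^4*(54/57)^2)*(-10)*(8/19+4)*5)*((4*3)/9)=-1735570.55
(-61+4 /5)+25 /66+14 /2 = -17431 /330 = -52.82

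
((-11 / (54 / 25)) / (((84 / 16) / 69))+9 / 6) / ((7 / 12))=-112.17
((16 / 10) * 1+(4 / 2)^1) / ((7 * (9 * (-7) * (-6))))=1 / 735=0.00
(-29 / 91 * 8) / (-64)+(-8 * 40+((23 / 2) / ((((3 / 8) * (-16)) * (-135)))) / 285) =-26886056489 / 84029400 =-319.96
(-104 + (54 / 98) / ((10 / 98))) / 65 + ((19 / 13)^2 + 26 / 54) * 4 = 1021357 / 114075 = 8.95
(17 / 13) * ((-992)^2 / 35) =16729088 / 455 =36767.23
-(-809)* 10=8090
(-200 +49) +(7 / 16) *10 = -1173 / 8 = -146.62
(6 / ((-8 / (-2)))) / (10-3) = 3 / 14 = 0.21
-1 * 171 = -171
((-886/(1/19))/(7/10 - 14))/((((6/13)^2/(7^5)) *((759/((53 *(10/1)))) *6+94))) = 973407.47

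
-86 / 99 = -0.87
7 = 7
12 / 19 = 0.63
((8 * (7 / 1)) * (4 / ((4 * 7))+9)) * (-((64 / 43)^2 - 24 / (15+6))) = -7106560 / 12943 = -549.07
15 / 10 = 3 / 2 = 1.50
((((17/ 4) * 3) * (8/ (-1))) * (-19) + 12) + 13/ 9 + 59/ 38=667925/ 342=1953.00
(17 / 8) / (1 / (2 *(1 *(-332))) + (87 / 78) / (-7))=-128401 / 9719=-13.21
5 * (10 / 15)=10 / 3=3.33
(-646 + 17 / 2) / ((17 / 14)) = -525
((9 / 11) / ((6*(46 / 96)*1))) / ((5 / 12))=864 / 1265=0.68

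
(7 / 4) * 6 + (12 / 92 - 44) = -1535 / 46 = -33.37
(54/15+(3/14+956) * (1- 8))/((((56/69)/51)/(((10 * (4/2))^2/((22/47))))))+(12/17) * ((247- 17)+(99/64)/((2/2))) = -359240950.42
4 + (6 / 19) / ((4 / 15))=197 / 38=5.18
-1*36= -36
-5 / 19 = -0.26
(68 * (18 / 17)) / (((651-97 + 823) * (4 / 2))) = 0.03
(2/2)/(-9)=-1/9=-0.11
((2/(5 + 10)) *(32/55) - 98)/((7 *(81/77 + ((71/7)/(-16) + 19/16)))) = -646288/74175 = -8.71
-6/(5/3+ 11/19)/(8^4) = -171/262144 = -0.00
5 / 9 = 0.56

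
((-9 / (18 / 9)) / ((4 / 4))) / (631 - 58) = -3 / 382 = -0.01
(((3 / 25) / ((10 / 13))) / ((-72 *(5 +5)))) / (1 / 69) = -299 / 20000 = -0.01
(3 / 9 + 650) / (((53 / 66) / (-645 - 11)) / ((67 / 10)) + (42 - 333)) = -943253872 / 422071321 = -2.23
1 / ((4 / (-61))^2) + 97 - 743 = -6615 / 16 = -413.44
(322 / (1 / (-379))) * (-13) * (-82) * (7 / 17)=-910647556 / 17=-53567503.29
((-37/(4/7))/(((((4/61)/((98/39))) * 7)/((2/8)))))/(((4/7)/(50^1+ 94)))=-2322453/104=-22331.28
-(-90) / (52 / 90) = 2025 / 13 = 155.77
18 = 18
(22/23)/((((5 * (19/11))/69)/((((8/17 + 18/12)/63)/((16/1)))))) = 8107/542640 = 0.01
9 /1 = 9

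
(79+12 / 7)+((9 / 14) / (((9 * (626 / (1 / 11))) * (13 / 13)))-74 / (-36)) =71814103 / 867636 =82.77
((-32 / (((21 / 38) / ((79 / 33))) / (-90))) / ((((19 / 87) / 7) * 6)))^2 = 537464934400 / 121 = 4441858961.98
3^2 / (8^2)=9 / 64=0.14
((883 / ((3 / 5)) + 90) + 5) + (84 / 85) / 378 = 1198502 / 765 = 1566.67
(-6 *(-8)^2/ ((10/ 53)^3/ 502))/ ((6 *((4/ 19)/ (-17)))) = 386236960.67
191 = 191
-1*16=-16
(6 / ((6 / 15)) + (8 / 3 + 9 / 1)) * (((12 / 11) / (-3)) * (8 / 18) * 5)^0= 80 / 3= 26.67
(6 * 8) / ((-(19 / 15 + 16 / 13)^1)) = -9360 / 487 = -19.22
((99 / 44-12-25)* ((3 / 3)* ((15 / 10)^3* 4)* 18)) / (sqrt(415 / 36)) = -101331* sqrt(415) / 830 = -2487.07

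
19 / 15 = 1.27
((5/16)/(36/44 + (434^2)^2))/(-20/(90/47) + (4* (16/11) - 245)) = -1089/30862212035599568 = -0.00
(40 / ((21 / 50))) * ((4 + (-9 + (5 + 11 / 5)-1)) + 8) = 18400 / 21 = 876.19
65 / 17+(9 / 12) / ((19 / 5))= 4.02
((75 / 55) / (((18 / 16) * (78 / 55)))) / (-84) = -25 / 2457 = -0.01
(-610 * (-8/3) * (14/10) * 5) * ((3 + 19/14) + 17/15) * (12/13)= 2250656/39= 57709.13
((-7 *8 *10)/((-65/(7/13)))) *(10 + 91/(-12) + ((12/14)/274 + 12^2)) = 47179972/69459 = 679.25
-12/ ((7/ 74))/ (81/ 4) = -1184/ 189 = -6.26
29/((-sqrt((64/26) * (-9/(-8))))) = -29 * sqrt(13)/6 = -17.43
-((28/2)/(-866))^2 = -0.00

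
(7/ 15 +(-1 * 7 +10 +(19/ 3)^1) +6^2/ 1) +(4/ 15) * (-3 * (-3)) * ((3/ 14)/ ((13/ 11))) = 21037/ 455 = 46.24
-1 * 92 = -92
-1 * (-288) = 288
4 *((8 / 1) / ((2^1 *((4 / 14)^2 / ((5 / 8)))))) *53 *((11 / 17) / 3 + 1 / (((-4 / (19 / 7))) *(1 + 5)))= 543515 / 816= 666.07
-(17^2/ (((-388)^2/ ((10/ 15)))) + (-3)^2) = -2032633/ 225816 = -9.00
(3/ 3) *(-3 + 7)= 4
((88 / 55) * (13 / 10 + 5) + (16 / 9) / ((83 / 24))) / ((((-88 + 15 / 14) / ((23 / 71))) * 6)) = -0.01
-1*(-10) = 10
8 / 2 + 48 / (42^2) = 592 / 147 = 4.03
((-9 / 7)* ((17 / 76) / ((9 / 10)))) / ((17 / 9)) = -45 / 266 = -0.17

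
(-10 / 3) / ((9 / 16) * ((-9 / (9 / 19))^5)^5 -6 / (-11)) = 352 / 5528743843882411718474610850661583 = 0.00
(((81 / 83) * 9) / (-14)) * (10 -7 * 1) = -2187 / 1162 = -1.88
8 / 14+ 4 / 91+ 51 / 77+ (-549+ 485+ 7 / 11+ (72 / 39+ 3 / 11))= -59.97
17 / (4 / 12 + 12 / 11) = 561 / 47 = 11.94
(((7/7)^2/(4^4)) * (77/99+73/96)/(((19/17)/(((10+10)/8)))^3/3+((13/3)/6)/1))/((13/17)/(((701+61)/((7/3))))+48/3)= 5286346853625/10587390873049088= 0.00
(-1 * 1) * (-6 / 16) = 3 / 8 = 0.38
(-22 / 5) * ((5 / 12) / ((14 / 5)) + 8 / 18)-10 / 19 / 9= -7099 / 2660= -2.67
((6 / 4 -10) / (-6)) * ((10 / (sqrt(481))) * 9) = 5.81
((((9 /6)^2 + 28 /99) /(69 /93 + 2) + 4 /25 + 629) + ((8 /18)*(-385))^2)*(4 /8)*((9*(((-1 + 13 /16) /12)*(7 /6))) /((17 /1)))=-18654303227 /129254400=-144.32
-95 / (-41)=2.32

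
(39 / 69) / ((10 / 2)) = 13 / 115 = 0.11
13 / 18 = 0.72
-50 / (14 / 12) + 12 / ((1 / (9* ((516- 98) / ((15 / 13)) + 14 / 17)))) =23306676 / 595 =39170.88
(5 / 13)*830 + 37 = 4631 / 13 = 356.23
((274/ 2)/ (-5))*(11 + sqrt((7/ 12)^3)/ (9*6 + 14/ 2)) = -1507/ 5 -959*sqrt(21)/ 21960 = -301.60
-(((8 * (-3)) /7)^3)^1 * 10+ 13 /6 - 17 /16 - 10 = 6489059 /16464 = 394.14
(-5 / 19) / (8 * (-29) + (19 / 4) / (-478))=0.00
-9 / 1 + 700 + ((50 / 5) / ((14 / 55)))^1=5112 / 7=730.29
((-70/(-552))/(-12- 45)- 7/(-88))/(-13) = -26761/4499352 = -0.01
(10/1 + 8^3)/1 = 522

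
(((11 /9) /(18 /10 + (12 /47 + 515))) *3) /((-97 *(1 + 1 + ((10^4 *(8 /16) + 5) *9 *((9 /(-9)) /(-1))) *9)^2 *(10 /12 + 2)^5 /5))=-8375400 /687612414037769907345817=-0.00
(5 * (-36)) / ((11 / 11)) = -180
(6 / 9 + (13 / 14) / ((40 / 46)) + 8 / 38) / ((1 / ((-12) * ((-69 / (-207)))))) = -31043 / 3990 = -7.78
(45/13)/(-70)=-0.05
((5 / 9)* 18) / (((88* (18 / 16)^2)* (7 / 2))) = 160 / 6237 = 0.03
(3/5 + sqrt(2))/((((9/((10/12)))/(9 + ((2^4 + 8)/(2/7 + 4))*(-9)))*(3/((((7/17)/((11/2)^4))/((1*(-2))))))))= 644/3733455 + 644*sqrt(2)/2240073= 0.00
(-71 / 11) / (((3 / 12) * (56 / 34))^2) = -20519 / 539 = -38.07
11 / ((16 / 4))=11 / 4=2.75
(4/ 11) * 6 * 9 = 216/ 11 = 19.64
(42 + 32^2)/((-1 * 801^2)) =-1066/641601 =-0.00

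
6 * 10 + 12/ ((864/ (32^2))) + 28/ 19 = 12944/ 171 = 75.70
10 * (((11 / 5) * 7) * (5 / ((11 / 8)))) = 560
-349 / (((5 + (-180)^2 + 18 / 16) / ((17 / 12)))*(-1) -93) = 11866 / 780909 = 0.02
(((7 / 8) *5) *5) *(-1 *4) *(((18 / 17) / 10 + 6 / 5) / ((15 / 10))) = -1295 / 17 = -76.18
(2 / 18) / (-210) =-1 / 1890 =-0.00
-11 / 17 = -0.65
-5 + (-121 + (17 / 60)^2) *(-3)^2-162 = -502111 / 400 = -1255.28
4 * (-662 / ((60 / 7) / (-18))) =27804 / 5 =5560.80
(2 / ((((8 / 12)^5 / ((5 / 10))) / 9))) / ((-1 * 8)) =-2187 / 256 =-8.54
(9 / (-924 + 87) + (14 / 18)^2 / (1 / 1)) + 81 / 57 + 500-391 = 5296426 / 47709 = 111.02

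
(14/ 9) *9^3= 1134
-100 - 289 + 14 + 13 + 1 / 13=-4705 / 13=-361.92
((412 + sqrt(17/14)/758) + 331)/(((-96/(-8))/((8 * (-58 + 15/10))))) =-83959/3- 113 * sqrt(238)/31836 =-27986.39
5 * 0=0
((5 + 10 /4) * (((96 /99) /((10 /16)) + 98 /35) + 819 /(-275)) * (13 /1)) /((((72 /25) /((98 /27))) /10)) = 1640275 /972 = 1687.53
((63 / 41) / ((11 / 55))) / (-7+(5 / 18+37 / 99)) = -20790 / 17179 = -1.21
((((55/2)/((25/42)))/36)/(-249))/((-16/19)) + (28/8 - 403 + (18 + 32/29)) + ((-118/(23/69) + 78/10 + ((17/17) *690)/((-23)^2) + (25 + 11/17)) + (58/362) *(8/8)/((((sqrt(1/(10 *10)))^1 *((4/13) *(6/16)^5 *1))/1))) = 2.54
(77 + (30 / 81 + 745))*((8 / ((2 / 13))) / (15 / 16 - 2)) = -18473728 / 459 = -40247.77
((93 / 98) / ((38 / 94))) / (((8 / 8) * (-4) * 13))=-0.05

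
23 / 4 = 5.75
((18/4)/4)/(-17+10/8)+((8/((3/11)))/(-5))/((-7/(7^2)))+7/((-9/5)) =23377/630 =37.11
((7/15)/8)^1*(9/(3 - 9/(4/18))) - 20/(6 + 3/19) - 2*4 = -658819/58500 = -11.26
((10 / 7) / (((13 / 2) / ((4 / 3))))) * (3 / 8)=0.11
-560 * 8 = -4480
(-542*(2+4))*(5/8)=-4065/2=-2032.50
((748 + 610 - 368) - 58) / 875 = 1.07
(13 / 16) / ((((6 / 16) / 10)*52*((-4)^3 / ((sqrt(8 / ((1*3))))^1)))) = -5*sqrt(6) / 1152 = -0.01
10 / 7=1.43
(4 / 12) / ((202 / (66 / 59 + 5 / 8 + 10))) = 5543 / 286032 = 0.02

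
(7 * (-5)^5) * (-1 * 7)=153125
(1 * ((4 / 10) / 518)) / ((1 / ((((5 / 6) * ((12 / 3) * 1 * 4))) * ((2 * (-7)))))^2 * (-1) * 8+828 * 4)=1120 / 4803724467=0.00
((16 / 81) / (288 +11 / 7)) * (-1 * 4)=-448 / 164187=-0.00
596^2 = 355216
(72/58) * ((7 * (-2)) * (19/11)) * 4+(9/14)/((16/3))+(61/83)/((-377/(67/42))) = -119.96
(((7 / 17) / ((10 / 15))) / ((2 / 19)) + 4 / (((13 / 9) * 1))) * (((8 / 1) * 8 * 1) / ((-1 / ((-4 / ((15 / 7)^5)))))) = 547504832 / 11188125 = 48.94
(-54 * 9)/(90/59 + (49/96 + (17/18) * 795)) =-917568/1421417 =-0.65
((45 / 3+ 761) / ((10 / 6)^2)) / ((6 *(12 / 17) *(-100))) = -1649 / 2500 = -0.66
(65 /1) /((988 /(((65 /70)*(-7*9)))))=-585 /152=-3.85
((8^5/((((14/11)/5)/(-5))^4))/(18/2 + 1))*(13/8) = 1903330000000/2401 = 792723865.06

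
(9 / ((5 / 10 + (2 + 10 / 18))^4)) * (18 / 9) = 1889568 / 9150625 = 0.21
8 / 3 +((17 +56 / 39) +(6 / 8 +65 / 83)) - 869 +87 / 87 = -10945777 / 12948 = -845.36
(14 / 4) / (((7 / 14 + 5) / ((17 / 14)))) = 17 / 22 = 0.77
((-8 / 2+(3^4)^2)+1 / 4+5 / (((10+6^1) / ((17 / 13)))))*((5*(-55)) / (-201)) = 375098075 / 41808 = 8971.92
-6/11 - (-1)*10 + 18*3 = 698/11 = 63.45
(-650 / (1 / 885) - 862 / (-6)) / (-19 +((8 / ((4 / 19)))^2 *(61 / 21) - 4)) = -12077233 / 87601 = -137.87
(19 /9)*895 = 17005 /9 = 1889.44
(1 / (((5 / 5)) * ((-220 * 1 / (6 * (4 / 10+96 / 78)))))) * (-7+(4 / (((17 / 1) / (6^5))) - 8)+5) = -4918506 / 60775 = -80.93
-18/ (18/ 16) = -16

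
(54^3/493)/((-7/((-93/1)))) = 14644152/3451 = 4243.45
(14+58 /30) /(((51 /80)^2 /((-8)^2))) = 19578880 /7803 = 2509.15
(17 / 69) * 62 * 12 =183.30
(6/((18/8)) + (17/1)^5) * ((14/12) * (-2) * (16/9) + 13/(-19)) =-10559496341/1539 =-6861271.18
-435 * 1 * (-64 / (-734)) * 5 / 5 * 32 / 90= -14848 / 1101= -13.49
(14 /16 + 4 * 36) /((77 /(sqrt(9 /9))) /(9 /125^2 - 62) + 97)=1.51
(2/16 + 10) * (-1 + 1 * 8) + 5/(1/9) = 927/8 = 115.88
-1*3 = -3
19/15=1.27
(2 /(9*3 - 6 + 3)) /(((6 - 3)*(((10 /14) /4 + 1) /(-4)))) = -28 /297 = -0.09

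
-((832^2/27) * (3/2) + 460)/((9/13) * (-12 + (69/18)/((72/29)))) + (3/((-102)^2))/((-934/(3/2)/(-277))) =157318093683355/29262137808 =5376.17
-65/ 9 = -7.22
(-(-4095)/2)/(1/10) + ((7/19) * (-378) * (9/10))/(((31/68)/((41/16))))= 232896321/11780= 19770.49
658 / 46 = 329 / 23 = 14.30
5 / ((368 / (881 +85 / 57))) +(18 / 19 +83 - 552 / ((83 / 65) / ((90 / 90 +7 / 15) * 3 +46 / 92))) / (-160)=430108267 / 17410080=24.70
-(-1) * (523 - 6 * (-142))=1375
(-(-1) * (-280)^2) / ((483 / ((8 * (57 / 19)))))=3895.65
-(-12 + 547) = -535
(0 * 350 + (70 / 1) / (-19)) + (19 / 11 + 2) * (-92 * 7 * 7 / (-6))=1753556 / 627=2796.74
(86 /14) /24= 43 /168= 0.26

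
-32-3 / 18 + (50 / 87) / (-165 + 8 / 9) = -8267669 / 256998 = -32.17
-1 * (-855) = 855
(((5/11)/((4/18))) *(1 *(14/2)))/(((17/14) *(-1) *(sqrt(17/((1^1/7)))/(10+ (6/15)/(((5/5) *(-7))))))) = -3132 *sqrt(119)/3179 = -10.75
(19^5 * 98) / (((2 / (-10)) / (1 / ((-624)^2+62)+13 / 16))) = -985800029.86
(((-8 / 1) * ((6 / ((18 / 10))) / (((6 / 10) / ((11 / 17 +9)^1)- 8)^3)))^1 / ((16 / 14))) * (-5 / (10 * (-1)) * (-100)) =-1929788000000 / 827301990687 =-2.33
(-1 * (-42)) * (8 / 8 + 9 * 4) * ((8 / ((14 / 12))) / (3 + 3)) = 1776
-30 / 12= -5 / 2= -2.50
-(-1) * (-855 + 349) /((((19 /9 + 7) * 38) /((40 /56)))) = -11385 /10906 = -1.04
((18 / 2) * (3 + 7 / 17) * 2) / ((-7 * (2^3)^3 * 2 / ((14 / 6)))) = -87 / 4352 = -0.02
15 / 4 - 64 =-241 / 4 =-60.25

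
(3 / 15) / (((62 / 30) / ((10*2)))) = 60 / 31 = 1.94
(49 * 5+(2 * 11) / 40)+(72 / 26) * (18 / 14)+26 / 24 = 683029 / 2730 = 250.19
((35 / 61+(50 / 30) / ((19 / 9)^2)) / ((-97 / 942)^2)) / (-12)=-1543273890 / 207195589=-7.45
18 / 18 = 1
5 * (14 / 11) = 70 / 11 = 6.36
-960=-960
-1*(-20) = 20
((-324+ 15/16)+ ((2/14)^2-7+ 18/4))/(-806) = 255225/631904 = 0.40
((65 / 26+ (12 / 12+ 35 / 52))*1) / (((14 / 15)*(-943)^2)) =465 / 92481896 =0.00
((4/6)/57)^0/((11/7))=7/11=0.64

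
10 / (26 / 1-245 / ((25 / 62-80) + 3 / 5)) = 0.34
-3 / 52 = -0.06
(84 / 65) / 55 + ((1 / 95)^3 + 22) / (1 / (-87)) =-234662383911 / 122604625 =-1913.98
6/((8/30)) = 45/2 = 22.50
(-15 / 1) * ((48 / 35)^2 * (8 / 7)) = -55296 / 1715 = -32.24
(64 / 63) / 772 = 16 / 12159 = 0.00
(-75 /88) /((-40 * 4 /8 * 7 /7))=15 /352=0.04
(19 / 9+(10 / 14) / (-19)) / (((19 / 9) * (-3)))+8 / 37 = -31186 / 280497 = -0.11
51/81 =17/27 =0.63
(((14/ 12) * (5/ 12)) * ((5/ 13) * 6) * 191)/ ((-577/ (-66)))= 367675/ 15002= 24.51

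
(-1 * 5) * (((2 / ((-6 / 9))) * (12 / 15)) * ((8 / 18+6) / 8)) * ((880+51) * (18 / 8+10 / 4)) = 512981 / 12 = 42748.42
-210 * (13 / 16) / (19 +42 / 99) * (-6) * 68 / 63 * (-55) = -2005575 / 641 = -3128.82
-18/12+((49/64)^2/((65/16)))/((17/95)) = -39245/56576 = -0.69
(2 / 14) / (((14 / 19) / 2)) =19 / 49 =0.39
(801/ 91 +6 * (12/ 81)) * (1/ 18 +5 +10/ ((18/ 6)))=1198487/ 14742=81.30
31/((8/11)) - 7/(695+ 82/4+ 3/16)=42.62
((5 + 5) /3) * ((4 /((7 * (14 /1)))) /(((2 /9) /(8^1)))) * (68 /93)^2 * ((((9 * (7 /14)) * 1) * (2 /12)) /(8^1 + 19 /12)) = 221952 /1083047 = 0.20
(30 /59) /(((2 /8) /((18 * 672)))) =1451520 /59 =24602.03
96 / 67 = 1.43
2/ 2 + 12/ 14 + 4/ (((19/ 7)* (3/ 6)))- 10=-691/ 133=-5.20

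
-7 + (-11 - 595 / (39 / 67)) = -40567 / 39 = -1040.18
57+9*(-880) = -7863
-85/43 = -1.98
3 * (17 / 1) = 51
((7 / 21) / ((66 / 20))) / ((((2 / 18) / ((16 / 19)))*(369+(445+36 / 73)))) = 5840 / 6213361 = 0.00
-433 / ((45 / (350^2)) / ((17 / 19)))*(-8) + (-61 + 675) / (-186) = 44725418501 / 5301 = 8437166.29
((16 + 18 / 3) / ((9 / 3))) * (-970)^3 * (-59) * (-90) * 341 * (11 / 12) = -11109051192635000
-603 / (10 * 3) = -201 / 10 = -20.10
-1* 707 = -707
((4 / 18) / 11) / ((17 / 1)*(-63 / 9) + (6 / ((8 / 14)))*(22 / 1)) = 1 / 5544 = 0.00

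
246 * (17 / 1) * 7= 29274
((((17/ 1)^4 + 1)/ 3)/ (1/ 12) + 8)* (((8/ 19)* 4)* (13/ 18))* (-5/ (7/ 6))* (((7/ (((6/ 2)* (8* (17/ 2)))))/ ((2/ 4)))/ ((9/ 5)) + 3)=-5291362.90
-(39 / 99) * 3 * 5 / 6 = -65 / 66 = -0.98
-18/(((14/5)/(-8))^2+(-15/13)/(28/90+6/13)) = 813600/61963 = 13.13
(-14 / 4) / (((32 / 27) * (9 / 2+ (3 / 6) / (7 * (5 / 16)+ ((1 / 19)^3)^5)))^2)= -1440687160133499298498878576153850282583475183 / 12928078399198517738008706525766329513254281728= -0.11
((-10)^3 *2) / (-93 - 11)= 250 / 13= 19.23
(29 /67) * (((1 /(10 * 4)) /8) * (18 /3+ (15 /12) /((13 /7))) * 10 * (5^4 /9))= 6289375 /1003392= 6.27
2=2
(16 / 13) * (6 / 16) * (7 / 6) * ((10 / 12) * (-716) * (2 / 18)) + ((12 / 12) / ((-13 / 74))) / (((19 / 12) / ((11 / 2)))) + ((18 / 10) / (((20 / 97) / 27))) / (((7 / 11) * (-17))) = -6131407189 / 79361100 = -77.26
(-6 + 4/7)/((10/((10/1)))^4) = -38/7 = -5.43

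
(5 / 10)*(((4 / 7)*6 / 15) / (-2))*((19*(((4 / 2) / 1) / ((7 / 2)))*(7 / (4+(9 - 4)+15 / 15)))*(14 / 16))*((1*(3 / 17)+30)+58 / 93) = -185041 / 15810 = -11.70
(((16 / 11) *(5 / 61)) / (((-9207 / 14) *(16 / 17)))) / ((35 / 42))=-476 / 2059299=-0.00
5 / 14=0.36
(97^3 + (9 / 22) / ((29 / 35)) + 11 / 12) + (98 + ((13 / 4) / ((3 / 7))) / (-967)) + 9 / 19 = 16049249884771 / 17582961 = 912772.88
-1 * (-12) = 12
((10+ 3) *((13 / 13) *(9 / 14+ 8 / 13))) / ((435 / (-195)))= -2977 / 406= -7.33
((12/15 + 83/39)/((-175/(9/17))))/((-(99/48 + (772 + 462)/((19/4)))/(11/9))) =1909424/46179690375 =0.00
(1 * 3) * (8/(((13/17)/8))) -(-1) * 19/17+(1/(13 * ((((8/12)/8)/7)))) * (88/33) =59543/221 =269.43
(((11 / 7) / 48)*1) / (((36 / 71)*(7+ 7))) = 781 / 169344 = 0.00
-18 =-18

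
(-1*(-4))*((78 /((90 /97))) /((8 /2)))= 84.07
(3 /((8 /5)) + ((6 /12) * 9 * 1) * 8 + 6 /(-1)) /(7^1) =4.55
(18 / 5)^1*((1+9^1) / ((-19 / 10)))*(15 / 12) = -450 / 19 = -23.68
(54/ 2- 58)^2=961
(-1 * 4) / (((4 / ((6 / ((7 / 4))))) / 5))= -120 / 7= -17.14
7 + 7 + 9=23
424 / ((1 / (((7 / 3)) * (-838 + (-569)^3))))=-182255824632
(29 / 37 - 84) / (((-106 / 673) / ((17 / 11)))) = 35226839 / 43142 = 816.53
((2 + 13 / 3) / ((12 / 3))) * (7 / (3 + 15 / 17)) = 2261 / 792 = 2.85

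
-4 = -4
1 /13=0.08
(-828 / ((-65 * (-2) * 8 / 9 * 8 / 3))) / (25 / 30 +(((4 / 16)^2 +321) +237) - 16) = -729 / 147290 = -0.00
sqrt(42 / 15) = sqrt(70) / 5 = 1.67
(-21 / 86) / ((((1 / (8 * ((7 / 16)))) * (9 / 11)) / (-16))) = 2156 / 129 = 16.71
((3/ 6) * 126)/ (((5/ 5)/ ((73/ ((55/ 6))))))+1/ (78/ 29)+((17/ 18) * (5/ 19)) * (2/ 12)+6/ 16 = 1474508003/ 2934360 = 502.50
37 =37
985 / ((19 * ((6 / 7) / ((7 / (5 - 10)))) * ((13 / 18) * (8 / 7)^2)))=-1418991 / 15808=-89.76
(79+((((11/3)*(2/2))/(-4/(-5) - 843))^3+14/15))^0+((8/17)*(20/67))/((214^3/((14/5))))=1395324033/1395323977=1.00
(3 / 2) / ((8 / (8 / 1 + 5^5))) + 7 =9511 / 16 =594.44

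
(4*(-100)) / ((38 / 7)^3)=-17150 / 6859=-2.50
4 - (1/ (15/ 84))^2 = -684/ 25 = -27.36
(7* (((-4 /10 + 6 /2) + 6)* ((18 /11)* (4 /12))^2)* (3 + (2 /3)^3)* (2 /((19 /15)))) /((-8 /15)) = -401835 /2299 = -174.79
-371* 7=-2597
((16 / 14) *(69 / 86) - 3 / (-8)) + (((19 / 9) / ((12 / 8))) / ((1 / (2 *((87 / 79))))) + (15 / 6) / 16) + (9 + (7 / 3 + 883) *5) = 30408153355 / 6848352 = 4440.21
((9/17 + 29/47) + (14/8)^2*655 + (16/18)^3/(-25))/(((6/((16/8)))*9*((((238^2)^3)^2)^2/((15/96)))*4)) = 467620728817/175705355011400600473885359795938363475988561748657916987822707834880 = 0.00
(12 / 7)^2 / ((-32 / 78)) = -351 / 49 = -7.16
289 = 289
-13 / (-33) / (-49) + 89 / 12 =15973 / 2156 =7.41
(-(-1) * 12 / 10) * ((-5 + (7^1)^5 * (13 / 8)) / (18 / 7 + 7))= 4587471 / 1340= 3423.49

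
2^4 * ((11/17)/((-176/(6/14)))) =-3/119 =-0.03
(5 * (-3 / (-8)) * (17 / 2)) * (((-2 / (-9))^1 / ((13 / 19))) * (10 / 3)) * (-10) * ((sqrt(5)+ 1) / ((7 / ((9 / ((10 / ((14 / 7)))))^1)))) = -143.58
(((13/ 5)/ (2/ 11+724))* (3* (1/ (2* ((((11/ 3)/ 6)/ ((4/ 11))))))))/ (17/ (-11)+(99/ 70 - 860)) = -156/ 41872141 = -0.00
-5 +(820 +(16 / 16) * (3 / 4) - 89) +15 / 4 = 1461 / 2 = 730.50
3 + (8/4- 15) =-10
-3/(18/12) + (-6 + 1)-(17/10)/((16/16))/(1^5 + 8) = -7.19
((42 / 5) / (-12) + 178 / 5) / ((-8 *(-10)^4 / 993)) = -346557 / 800000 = -0.43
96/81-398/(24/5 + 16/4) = -26161/594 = -44.04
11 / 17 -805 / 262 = -10803 / 4454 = -2.43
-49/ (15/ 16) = -784/ 15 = -52.27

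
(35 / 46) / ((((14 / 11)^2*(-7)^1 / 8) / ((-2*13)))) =15730 / 1127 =13.96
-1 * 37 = -37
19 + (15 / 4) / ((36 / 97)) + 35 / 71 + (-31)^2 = 3375955 / 3408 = 990.60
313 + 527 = 840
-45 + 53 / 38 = -1657 / 38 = -43.61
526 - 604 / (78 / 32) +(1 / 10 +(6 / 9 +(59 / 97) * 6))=10691563 / 37830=282.62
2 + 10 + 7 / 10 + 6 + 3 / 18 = 283 / 15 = 18.87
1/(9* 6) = 1/54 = 0.02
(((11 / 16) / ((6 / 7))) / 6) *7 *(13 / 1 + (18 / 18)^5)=3773 / 288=13.10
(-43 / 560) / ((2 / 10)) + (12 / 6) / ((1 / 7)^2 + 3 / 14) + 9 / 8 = 23861 / 2576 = 9.26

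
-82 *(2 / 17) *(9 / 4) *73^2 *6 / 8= -5899203 / 68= -86752.99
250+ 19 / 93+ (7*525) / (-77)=207134 / 1023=202.48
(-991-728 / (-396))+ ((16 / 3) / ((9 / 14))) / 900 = -66100109 / 66825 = -989.15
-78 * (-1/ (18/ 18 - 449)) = -39/ 224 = -0.17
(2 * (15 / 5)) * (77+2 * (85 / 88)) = 10419 / 22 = 473.59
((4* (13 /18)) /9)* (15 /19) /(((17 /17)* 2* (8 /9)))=65 /456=0.14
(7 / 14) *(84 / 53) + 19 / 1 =1049 / 53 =19.79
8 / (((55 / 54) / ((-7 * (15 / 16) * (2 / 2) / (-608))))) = 567 / 6688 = 0.08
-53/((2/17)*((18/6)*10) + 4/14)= -6307/454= -13.89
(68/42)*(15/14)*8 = 680/49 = 13.88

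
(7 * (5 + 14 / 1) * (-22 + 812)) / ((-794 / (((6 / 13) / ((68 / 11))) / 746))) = -1733655 / 130903604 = -0.01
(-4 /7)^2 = 16 /49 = 0.33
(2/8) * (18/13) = 9/26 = 0.35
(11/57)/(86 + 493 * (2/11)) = 121/110124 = 0.00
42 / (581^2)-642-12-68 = -34817000 / 48223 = -722.00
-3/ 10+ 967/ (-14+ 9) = -1937/ 10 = -193.70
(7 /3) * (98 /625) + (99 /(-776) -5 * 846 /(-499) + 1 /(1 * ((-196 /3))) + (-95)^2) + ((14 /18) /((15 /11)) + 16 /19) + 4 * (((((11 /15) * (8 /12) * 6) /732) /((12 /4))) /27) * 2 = 90527996269703889307 /10019575647585000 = 9035.11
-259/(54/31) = -8029/54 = -148.69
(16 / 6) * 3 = 8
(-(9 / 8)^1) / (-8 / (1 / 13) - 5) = 9 / 872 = 0.01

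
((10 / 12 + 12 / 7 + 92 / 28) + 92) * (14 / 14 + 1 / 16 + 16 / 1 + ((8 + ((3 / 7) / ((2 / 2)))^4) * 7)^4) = 978475518.27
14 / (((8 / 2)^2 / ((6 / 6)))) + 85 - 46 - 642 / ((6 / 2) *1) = -1393 / 8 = -174.12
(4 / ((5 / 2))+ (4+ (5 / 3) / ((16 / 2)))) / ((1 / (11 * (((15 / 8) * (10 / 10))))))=7667 / 64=119.80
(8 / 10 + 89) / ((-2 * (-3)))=449 / 30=14.97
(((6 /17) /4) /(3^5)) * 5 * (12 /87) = 10 /39933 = 0.00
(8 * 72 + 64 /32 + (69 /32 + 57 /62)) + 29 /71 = 40955085 /70432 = 581.48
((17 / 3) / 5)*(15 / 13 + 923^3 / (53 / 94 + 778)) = 960896928449 / 839475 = 1144640.32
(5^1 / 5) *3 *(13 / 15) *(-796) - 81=-10753 / 5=-2150.60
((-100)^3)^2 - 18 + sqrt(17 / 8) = sqrt(34) / 4 + 999999999982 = 999999999983.46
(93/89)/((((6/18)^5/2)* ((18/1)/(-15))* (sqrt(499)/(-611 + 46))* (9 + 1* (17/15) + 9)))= 319210875* sqrt(499)/12745957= 559.44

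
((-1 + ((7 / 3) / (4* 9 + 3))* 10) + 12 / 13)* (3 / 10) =61 / 390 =0.16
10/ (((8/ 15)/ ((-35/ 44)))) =-2625/ 176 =-14.91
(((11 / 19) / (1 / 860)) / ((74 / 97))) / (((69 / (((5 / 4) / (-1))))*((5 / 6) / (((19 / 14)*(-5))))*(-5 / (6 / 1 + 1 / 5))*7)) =-1422311 / 83398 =-17.05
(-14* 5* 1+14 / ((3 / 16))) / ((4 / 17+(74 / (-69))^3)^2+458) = 72772814637621 / 7157670992289653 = 0.01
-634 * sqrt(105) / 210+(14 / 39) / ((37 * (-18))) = -30.94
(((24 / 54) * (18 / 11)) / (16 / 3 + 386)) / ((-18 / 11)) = -0.00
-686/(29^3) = -686/24389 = -0.03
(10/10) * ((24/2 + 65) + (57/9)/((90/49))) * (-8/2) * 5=-43442/27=-1608.96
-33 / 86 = -0.38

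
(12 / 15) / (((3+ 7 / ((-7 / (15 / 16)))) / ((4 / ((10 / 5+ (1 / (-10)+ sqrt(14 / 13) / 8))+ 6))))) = 4206592 / 21413337 - 5120 * sqrt(182) / 21413337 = 0.19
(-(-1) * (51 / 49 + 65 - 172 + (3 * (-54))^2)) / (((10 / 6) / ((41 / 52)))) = 39383493 / 3185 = 12365.30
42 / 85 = 0.49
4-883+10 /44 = -19333 /22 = -878.77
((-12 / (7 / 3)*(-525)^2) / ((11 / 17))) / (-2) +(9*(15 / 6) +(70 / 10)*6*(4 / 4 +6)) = 24104463 / 22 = 1095657.41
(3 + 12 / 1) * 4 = 60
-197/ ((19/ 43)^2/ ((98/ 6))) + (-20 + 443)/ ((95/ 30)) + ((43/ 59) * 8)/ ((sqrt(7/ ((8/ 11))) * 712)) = -17703731/ 1083 + 86 * sqrt(154)/ 404327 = -16346.93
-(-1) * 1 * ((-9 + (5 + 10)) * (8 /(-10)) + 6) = 6 /5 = 1.20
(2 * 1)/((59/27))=54/59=0.92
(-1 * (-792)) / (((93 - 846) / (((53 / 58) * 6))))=-41976 / 7279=-5.77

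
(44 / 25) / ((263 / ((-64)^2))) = 180224 / 6575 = 27.41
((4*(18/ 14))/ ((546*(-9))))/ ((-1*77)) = 2/ 147147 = 0.00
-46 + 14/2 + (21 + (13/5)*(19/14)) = -14.47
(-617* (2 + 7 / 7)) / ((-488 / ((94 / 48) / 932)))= 28999 / 3638528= 0.01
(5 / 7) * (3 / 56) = 15 / 392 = 0.04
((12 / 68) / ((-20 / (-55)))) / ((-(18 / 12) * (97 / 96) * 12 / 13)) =-572 / 1649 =-0.35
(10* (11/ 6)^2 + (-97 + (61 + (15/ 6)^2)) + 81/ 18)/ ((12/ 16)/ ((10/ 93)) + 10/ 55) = 33110/ 28341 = 1.17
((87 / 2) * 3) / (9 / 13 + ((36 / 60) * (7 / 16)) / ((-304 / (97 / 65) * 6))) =31737600 / 168317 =188.56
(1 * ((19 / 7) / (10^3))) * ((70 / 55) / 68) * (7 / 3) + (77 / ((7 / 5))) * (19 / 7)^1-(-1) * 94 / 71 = 83985132101 / 557634000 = 150.61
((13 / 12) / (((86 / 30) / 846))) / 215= 5499 / 3698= 1.49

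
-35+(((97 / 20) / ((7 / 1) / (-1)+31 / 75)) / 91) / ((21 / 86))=-22048315 / 629356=-35.03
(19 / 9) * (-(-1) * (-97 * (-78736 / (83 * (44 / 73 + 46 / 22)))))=72116.91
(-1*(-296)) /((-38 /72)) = -10656 /19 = -560.84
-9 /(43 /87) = -783 /43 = -18.21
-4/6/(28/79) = -1.88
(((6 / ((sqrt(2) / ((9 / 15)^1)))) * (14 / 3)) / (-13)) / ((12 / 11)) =-0.84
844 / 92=9.17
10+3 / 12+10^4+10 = 40081 / 4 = 10020.25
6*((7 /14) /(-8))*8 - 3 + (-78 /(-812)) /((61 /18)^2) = -4525860 /755363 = -5.99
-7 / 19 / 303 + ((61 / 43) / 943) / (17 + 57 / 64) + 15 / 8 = 4006921985519 / 2138315831880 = 1.87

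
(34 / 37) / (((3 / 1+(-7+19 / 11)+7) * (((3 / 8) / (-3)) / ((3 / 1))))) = -2244 / 481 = -4.67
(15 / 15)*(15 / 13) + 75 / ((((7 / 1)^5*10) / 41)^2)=16948580499 / 14688712948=1.15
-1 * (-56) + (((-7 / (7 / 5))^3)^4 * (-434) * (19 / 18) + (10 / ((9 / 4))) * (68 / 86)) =-14427815747531 / 129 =-111843532926.60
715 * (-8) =-5720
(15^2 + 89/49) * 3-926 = -245.55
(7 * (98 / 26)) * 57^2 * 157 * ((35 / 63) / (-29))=-97201055 / 377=-257827.73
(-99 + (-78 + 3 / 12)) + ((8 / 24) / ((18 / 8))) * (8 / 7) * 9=-14719 / 84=-175.23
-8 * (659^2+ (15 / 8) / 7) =-24319751 / 7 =-3474250.14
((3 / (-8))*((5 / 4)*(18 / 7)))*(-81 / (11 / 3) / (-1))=-32805 / 1232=-26.63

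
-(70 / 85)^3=-2744 / 4913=-0.56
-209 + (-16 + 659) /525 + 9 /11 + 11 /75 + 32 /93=-7392526 /35805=-206.47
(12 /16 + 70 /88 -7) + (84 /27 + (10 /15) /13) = -2950 /1287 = -2.29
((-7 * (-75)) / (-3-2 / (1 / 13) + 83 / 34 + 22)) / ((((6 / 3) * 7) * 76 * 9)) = -85 / 7068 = -0.01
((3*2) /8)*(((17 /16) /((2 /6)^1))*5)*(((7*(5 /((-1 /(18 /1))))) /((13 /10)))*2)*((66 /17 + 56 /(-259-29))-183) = 864194625 /416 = 2077390.93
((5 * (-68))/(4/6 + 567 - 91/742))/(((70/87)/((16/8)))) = -1881288/1263353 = -1.49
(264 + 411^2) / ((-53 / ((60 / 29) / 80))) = -507555 / 6148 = -82.56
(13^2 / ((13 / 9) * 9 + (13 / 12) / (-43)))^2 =169.66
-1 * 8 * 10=-80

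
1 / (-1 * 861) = -1 / 861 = -0.00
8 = 8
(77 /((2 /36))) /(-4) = -693 /2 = -346.50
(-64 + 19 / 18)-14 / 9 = -129 / 2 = -64.50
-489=-489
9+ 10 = 19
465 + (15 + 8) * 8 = 649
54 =54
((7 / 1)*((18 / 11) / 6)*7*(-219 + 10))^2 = 7800849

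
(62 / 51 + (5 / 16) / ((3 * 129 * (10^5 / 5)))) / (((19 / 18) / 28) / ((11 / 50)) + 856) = 39414145309 / 27758198672000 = 0.00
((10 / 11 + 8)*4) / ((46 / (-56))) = -10976 / 253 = -43.38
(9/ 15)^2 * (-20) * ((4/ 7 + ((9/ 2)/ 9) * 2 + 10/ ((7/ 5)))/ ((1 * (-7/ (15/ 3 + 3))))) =17568/ 245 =71.71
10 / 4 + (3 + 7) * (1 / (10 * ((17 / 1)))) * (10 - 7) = 91 / 34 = 2.68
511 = 511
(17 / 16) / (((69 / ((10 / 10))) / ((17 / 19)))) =289 / 20976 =0.01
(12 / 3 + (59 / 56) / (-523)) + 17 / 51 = 380567 / 87864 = 4.33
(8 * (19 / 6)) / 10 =38 / 15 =2.53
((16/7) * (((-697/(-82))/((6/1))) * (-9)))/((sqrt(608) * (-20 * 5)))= 51 * sqrt(38)/26600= 0.01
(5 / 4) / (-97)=-5 / 388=-0.01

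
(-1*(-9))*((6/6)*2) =18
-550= -550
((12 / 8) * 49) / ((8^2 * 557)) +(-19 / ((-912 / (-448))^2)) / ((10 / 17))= -7.79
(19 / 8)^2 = 361 / 64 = 5.64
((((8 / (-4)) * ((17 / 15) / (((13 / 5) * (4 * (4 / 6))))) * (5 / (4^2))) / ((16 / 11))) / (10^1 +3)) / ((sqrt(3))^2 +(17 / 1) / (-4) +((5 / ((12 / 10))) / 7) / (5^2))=19635 / 4456192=0.00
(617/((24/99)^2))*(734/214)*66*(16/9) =904170927/214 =4225097.79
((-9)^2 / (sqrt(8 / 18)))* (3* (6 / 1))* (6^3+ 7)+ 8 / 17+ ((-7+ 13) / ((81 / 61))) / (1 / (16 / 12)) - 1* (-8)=671584237 / 1377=487715.50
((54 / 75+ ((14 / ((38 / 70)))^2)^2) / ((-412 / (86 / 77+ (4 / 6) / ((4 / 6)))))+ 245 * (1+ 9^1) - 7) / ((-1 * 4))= -799388967613 / 18792288200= -42.54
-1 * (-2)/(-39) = -0.05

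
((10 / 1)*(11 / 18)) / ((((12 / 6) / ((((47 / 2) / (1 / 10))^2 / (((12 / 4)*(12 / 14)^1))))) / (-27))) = -21261625 / 12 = -1771802.08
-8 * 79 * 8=-5056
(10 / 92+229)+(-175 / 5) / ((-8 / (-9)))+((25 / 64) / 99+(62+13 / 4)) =37158839 / 145728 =254.99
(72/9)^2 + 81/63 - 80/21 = 1291/21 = 61.48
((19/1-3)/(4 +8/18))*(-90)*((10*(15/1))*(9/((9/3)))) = -145800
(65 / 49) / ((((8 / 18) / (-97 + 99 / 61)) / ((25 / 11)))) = -42544125 / 65758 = -646.98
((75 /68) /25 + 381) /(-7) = -25911 /476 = -54.43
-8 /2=-4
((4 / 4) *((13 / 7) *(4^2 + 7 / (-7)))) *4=780 / 7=111.43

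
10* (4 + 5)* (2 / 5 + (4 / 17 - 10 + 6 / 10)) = -13410 / 17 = -788.82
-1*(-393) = 393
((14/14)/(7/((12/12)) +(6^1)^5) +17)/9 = 44104/23349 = 1.89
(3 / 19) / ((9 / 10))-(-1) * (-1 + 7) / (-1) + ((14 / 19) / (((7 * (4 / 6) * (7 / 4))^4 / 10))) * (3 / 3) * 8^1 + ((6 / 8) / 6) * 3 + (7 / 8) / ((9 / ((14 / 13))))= -5.33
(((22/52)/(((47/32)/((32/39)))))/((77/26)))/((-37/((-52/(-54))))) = -2048/986013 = -0.00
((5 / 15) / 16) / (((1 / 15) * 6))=5 / 96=0.05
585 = 585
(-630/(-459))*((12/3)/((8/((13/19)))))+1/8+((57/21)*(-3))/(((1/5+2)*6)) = -13327/596904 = -0.02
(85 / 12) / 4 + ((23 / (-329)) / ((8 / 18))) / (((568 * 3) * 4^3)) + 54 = 8004101297 / 143517696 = 55.77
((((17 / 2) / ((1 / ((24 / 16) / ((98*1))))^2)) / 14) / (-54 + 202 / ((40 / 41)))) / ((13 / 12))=2295 / 2675203804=0.00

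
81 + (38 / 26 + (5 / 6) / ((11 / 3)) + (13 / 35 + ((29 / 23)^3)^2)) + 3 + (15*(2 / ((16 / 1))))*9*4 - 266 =-80331734207924 / 740919624445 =-108.42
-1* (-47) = 47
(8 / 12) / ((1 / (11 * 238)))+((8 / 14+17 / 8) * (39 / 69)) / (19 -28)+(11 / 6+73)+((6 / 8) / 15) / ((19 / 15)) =400859465 / 220248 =1820.04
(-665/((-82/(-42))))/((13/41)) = -13965/13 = -1074.23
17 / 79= 0.22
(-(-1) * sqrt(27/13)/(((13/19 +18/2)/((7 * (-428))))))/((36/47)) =-668857 * sqrt(39)/7176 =-582.08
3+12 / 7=33 / 7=4.71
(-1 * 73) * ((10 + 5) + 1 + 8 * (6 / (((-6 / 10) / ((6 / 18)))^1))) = 2336 / 3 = 778.67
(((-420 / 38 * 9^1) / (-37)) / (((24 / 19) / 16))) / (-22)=-630 / 407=-1.55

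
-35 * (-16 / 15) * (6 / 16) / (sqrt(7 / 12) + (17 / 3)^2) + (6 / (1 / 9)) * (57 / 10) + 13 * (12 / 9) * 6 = 137643617 / 333895-756 * sqrt(21) / 333895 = 412.23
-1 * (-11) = 11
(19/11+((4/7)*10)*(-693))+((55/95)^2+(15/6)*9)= -31255245/7942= -3935.44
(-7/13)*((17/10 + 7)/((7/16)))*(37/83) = -25752/5395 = -4.77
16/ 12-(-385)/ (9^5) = 79117/ 59049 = 1.34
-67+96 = 29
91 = 91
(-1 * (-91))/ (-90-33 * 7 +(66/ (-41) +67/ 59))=-220129/ 777646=-0.28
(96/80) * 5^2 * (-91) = -2730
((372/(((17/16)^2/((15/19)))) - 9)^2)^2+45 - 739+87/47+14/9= 1529939294208152551217190862/384544090953201303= 3978579648.48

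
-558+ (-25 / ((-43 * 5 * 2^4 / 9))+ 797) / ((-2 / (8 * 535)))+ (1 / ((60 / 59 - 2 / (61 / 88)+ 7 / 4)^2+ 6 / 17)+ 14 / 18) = -3414616515634137799 / 2001211751052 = -1706274.47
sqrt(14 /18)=sqrt(7) /3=0.88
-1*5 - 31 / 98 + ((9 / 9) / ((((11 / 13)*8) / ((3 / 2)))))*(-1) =-47759 / 8624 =-5.54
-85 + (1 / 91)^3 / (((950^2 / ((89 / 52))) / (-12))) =-751508099387767 / 8841271757500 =-85.00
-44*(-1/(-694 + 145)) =-44/549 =-0.08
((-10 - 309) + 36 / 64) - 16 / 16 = -5111 / 16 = -319.44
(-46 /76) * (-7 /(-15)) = -161 /570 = -0.28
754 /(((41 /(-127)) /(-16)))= 1532128 /41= 37368.98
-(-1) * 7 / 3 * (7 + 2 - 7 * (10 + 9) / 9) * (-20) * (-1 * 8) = -2157.04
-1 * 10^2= -100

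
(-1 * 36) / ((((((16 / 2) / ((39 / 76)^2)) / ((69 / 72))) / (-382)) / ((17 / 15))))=113589801 / 231040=491.65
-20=-20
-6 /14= -3 /7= -0.43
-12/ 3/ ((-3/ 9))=12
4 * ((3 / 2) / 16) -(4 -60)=451 / 8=56.38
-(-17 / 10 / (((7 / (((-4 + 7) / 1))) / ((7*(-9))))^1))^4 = -44386483761 / 10000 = -4438648.38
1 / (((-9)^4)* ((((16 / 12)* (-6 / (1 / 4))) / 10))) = -5 / 104976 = -0.00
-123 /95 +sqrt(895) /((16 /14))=-123 /95 +7 * sqrt(895) /8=24.88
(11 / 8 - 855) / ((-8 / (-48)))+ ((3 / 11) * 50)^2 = -2388927 / 484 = -4935.80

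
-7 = -7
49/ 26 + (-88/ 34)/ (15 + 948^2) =748631783/ 397233798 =1.88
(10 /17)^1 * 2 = 20 /17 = 1.18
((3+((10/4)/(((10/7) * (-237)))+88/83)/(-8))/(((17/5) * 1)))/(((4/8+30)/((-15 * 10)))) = -225696625/54396872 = -4.15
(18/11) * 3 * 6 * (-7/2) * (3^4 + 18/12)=-8505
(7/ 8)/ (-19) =-7/ 152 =-0.05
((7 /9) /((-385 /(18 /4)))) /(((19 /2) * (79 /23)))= -23 /82555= -0.00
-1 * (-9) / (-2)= -9 / 2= -4.50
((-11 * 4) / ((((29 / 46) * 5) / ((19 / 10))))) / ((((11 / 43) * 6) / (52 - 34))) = -225492 / 725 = -311.02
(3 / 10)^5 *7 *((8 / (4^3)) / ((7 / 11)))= 2673 / 800000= 0.00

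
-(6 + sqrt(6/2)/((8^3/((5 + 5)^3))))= -9.38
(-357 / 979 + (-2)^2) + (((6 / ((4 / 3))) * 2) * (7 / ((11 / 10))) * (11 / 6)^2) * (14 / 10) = 534799 / 1958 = 273.14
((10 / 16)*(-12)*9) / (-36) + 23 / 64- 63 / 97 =9839 / 6208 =1.58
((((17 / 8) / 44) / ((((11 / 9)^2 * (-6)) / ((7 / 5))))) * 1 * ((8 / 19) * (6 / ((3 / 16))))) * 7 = -0.71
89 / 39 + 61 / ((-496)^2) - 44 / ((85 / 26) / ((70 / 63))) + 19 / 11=-58910640805 / 5382584064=-10.94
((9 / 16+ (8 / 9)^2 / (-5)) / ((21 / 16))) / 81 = 2621 / 688905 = 0.00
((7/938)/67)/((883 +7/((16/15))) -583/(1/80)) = -8/3285979423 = -0.00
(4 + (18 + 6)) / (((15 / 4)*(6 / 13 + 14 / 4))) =2912 / 1545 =1.88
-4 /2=-2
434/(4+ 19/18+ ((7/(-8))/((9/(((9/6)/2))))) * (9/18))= 35712/413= 86.47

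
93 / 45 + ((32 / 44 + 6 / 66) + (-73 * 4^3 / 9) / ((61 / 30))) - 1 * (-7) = -2470109 / 10065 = -245.42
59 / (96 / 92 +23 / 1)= 1357 / 553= 2.45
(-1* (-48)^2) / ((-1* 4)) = 576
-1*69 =-69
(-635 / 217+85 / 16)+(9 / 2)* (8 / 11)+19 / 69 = 15638411 / 2635248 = 5.93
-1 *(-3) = 3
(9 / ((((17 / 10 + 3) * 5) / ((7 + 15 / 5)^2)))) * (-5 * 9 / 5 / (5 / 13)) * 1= -42120 / 47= -896.17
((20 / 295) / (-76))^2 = 1 / 1256641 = 0.00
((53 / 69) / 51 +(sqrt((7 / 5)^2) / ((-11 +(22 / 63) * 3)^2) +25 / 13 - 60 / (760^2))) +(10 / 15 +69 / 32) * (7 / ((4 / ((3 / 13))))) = 3954592003979 / 1278895812480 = 3.09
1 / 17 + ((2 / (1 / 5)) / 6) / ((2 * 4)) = 109 / 408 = 0.27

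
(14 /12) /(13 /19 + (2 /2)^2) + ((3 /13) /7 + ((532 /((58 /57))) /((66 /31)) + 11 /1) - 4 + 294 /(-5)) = 5420189213 /27867840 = 194.50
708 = 708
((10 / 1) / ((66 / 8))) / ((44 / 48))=160 / 121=1.32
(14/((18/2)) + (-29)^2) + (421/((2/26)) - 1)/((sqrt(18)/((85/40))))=7583/9 + 1938 *sqrt(2)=3583.30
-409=-409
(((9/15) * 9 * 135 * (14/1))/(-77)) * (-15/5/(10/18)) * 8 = 5725.96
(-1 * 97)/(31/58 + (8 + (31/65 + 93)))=-365690/384583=-0.95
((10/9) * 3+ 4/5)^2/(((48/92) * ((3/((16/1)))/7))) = 1222.49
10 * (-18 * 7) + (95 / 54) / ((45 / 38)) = -305819 / 243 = -1258.51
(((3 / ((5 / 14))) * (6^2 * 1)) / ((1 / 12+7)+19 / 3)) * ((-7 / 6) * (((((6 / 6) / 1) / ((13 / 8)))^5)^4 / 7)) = -0.00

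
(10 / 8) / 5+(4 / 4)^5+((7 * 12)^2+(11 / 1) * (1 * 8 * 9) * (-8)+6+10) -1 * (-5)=2969 / 4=742.25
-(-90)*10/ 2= 450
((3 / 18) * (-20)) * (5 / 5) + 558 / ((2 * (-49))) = -1327 / 147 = -9.03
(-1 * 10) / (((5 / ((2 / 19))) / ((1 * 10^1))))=-40 / 19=-2.11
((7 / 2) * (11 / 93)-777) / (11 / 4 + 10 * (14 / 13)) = -3755570 / 65379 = -57.44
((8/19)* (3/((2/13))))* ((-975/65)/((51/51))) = -2340/19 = -123.16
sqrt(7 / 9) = sqrt(7) / 3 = 0.88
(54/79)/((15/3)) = 54/395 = 0.14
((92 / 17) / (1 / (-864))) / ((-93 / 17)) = 26496 / 31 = 854.71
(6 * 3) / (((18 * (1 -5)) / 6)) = -3 / 2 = -1.50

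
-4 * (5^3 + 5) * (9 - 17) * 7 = 29120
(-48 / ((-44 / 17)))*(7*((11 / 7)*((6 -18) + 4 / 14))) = -16728 / 7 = -2389.71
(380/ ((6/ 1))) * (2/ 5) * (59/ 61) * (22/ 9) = 98648/ 1647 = 59.90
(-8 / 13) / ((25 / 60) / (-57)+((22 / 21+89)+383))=-38304 / 29443921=-0.00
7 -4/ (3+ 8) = 73/ 11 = 6.64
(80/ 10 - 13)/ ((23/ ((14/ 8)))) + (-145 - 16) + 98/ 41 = -599711/ 3772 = -158.99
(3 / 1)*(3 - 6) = -9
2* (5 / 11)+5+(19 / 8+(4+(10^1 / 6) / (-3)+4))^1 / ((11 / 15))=19.30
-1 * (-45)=45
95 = 95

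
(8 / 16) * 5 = 5 / 2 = 2.50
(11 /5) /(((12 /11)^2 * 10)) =1331 /7200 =0.18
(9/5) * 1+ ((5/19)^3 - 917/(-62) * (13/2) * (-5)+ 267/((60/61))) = -88205849/425258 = -207.42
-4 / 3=-1.33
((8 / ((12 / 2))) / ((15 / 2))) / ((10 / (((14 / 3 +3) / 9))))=92 / 6075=0.02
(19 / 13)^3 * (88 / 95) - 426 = -4647842 / 10985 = -423.11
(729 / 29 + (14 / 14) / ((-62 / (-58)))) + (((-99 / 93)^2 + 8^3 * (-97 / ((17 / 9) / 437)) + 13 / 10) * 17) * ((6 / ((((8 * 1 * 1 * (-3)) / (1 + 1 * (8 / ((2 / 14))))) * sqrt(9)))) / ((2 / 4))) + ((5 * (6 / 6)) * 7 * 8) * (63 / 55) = 11377145245922789 / 6131180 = 1855620817.84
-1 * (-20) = 20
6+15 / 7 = 57 / 7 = 8.14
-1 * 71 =-71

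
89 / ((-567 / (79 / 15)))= -7031 / 8505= -0.83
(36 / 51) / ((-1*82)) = -6 / 697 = -0.01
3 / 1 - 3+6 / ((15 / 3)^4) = 6 / 625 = 0.01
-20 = -20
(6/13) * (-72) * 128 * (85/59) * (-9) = 42301440/767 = 55151.81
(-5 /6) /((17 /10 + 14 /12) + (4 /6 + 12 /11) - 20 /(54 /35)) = 2475 /24766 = 0.10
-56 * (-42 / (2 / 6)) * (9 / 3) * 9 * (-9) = -1714608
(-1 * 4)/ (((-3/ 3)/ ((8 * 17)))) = 544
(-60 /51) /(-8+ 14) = -10 /51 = -0.20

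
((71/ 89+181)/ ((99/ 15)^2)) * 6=25.04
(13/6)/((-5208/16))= -13/1953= -0.01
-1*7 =-7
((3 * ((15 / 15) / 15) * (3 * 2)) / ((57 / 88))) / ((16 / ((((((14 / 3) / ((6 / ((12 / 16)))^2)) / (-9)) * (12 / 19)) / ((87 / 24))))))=-77 / 471105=-0.00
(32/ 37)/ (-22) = -16/ 407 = -0.04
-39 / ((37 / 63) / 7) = -17199 / 37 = -464.84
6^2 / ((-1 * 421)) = -36 / 421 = -0.09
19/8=2.38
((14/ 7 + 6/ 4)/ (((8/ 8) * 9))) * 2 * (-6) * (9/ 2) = -21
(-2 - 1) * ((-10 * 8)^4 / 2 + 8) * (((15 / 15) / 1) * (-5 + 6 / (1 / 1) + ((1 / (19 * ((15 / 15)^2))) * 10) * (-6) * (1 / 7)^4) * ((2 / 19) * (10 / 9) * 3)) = -18660973689440 / 866761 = -21529549.31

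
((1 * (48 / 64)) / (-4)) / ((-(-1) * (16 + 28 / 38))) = -19 / 1696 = -0.01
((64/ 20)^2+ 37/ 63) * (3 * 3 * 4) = 68212/ 175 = 389.78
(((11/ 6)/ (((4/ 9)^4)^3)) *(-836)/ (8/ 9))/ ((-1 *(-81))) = -24048352013697/ 67108864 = -358348.37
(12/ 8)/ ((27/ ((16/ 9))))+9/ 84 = 467/ 2268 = 0.21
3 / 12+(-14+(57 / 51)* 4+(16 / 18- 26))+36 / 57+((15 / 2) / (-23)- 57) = -91.09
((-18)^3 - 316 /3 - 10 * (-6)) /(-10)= 8816 /15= 587.73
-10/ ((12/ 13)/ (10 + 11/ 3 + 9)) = -2210/ 9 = -245.56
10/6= 5/3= 1.67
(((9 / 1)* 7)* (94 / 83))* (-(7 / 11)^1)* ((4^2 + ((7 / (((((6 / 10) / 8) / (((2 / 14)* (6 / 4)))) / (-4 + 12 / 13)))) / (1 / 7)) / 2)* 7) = 752141376 / 11869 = 63370.24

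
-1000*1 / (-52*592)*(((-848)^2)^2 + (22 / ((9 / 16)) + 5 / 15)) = 581749383212375 / 34632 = 16798030238.29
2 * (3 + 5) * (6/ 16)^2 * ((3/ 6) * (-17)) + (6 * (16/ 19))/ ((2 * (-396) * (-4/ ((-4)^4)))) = -93883/ 5016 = -18.72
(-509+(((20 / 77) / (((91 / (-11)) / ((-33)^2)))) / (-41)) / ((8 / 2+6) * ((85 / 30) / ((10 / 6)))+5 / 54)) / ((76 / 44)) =-134956506289 / 458013829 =-294.66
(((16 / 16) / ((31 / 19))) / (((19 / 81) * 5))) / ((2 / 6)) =243 / 155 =1.57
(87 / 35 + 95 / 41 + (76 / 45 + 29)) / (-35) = -18335 / 18081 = -1.01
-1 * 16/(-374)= 8/187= 0.04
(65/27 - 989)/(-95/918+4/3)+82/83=-75079858/93707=-801.22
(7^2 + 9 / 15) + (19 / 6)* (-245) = -21787 / 30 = -726.23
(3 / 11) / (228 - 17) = 0.00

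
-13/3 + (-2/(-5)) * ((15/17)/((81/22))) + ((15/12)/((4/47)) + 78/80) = 419527/36720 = 11.43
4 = 4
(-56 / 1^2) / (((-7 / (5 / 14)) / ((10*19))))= 3800 / 7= 542.86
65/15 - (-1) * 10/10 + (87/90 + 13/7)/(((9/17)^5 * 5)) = 1172649601/62001450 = 18.91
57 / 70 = 0.81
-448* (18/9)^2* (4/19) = -7168/19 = -377.26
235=235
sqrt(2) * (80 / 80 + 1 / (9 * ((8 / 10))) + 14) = 545 * sqrt(2) / 36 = 21.41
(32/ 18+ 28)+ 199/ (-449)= 118541/ 4041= 29.33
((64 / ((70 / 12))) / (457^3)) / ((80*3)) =8 / 16702698775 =0.00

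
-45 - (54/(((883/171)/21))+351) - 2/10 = -2718793/4415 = -615.81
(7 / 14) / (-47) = -1 / 94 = -0.01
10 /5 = 2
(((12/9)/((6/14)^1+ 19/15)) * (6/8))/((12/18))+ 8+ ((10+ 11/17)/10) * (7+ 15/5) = 118207/6052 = 19.53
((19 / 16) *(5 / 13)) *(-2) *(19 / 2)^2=-34295 / 416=-82.44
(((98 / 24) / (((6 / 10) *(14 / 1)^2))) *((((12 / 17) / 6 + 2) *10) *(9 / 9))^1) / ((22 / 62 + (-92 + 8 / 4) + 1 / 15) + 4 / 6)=-11625 / 1405696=-0.01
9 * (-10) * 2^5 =-2880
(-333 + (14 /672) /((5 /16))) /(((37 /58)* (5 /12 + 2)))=-39952 /185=-215.96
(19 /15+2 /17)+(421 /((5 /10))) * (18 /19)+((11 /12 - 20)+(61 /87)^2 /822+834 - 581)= 20759036474939 /20096149140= 1032.99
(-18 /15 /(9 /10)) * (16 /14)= -32 /21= -1.52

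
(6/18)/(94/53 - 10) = -53/1308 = -0.04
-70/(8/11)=-385/4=-96.25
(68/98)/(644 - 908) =-17/6468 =-0.00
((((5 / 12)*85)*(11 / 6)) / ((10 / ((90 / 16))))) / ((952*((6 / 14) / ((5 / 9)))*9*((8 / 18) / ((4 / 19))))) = 1375 / 525312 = 0.00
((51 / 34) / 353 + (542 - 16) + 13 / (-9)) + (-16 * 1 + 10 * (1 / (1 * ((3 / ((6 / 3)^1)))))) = 3273749 / 6354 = 515.23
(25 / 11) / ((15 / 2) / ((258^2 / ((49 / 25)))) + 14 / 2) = 0.32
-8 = -8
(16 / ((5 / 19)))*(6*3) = 5472 / 5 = 1094.40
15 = 15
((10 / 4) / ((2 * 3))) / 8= 5 / 96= 0.05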